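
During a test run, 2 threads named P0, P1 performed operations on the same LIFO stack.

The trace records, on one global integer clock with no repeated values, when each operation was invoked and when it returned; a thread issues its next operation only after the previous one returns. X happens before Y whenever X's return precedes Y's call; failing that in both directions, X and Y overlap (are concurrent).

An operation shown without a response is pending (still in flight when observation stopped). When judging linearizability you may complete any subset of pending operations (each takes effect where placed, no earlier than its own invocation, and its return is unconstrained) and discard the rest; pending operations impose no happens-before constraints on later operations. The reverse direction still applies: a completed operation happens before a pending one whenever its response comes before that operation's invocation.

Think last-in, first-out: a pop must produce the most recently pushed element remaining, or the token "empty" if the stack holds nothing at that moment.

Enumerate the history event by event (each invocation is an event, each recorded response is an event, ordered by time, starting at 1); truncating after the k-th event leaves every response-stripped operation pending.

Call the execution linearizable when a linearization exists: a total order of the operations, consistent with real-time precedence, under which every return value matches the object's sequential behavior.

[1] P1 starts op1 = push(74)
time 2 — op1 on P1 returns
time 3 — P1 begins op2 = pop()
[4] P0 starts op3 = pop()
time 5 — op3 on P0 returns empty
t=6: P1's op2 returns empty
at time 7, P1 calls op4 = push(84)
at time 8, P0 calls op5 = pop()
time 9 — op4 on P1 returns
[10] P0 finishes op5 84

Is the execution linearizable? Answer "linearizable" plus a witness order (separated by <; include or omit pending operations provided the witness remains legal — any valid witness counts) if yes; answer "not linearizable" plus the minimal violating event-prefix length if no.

cut after 5 events: linearizable; cut after 6 events (op2 responds, time 6): not linearizable
3 completed operations, 2 real-time-consistent orders — every LIFO stack replay fails
one such order, op1, op2, op3, breaks at step 2 where op2 pop() → empty is illegal
one such order, op1, op3, op2, breaks at step 2 where op3 pop() → empty is illegal

not linearizable — minimal violating prefix: 6 events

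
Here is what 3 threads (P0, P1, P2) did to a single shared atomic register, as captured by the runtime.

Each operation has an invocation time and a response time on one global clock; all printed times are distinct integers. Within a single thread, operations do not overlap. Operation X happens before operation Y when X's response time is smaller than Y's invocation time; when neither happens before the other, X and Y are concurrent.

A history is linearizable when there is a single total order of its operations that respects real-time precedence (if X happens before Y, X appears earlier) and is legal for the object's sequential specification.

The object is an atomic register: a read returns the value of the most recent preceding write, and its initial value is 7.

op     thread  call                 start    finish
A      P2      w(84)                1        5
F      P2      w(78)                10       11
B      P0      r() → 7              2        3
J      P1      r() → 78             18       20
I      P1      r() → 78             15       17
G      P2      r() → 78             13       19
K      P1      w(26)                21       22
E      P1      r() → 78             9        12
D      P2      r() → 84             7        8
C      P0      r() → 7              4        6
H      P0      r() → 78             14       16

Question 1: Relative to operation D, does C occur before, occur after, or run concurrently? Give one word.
C spans [4,6], D spans [7,8]
resp(C)=6 < inv(D)=7

before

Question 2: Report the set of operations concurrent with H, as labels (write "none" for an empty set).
H spans [14,16]: anything still running between times 14 and 16 counts as concurrent
A [1,5]: before
B [2,3]: before
C [4,6]: before
D [7,8]: before
E [9,12]: before
F [10,11]: before
G [13,19]: concurrent
I [15,17]: concurrent
J [18,20]: after
K [21,22]: after

G, I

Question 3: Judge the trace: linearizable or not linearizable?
a witness: B, C, A, D, F, E, G, H, I, J, K
step 1: B r() → 7 — value 7
step 2: C r() → 7 — value 7
step 3: A w(84) — value 84
step 4: D r() → 84 — value 84
step 5: F w(78) — value 78
step 6: E r() → 78 — value 78
step 7: G r() → 78 — value 78
step 8: H r() → 78 — value 78
step 9: I r() → 78 — value 78
step 10: J r() → 78 — value 78
step 11: K w(26) — value 26

linearizable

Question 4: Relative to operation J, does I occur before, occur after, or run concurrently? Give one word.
I spans [15,17], J spans [18,20]
resp(I)=17 < inv(J)=18

before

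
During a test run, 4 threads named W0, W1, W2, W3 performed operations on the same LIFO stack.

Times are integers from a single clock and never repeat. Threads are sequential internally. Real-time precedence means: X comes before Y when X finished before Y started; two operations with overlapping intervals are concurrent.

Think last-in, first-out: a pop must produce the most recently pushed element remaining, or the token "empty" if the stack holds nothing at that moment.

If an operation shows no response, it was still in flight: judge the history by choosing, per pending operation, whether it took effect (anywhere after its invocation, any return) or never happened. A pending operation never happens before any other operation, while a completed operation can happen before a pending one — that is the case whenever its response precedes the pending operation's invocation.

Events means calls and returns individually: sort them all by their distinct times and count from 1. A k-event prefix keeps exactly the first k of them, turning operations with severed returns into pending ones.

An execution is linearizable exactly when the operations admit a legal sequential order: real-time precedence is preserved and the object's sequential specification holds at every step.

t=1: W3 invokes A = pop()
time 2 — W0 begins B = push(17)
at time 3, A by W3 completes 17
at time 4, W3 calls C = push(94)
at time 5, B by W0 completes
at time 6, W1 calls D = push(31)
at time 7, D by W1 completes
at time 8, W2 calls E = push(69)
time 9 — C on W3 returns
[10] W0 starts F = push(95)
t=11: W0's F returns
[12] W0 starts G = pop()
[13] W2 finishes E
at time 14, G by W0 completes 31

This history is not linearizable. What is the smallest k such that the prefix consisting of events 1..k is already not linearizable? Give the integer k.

14

one valid order for events 1..13 is B, A, C, D, E, F:
after step 1 (B push(17)): stack <17>
after step 2 (A pop() → 17): stack <>
after step 3 (C push(94)): stack <94>
after step 4 (D push(31)): stack <94,31>
after step 5 (E push(69)): stack <94,31,69>
after step 6 (F push(95)): stack <94,31,69,95>
include event 14 — G responding at 14 — and every candidate order breaks
take A, B, C, D, E, F, G: step 1 already fails, because A pop() → 17 cannot occur there
take A, B, C, D, F, E, G: step 1 already fails, because A pop() → 17 cannot occur there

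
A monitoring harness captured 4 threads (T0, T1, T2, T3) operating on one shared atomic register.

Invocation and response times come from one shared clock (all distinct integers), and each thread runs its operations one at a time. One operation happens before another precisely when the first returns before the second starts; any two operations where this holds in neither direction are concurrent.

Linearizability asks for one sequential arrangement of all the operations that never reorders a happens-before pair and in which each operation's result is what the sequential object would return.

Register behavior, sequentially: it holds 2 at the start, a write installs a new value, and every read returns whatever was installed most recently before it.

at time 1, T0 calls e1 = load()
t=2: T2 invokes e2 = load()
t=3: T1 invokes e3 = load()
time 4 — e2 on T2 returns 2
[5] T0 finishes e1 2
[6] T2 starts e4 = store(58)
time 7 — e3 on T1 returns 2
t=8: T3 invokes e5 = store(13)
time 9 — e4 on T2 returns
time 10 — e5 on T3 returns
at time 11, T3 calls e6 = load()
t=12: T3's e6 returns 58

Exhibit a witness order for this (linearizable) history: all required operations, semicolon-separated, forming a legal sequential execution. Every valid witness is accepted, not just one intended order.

e1; e2; e3; e5; e4; e6

after step 1 (e1 load() → 2): value 2
after step 2 (e2 load() → 2): value 2
after step 3 (e3 load() → 2): value 2
after step 4 (e5 store(13)): value 13
after step 5 (e4 store(58)): value 58
after step 6 (e6 load() → 58): value 58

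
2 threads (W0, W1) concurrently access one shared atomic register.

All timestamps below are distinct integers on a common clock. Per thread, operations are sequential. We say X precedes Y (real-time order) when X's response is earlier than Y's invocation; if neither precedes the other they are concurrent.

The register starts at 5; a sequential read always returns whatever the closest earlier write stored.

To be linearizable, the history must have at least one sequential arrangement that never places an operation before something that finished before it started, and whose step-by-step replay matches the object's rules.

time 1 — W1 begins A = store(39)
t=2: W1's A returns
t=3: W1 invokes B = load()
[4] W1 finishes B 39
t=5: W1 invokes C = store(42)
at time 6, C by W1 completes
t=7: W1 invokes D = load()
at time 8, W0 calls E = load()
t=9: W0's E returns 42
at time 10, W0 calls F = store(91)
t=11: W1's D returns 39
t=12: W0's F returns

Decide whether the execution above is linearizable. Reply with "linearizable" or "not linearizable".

events 1..10 are fine; event 11 — the response of D at time 11 — makes the prefix non-linearizable
checked exhaustively: 2 real-time-consistent orders of 5 completed operations, zero legal atomic register replays
including or dropping the 1 pending operation (F) in any combination fails
e.g. A, B, C, D, E (pending dropped): illegal at step 4, since D load() → 39 cannot apply there
e.g. A, B, C, E, D (pending dropped): illegal at step 5, since D load() → 39 cannot apply there

not linearizable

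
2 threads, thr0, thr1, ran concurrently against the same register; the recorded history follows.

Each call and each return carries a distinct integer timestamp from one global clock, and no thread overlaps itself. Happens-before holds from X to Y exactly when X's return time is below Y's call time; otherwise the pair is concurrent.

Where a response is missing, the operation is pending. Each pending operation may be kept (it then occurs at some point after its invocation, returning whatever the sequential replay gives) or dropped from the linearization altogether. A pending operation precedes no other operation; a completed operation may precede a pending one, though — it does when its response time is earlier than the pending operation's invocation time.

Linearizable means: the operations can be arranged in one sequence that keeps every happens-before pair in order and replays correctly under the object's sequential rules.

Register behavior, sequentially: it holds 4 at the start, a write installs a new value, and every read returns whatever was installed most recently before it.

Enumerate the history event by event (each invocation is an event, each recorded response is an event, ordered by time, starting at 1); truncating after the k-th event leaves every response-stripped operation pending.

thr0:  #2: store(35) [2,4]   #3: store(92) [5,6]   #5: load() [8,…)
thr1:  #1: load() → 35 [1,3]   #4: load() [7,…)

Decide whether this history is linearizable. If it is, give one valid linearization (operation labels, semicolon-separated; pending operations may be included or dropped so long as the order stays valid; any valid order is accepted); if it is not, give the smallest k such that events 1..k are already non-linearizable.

step 1: #2 store(35) — value 35
step 2: #1 load() → 35 — value 35
step 3: #3 store(92) — value 92

linearizable — witness: #2; #1; #3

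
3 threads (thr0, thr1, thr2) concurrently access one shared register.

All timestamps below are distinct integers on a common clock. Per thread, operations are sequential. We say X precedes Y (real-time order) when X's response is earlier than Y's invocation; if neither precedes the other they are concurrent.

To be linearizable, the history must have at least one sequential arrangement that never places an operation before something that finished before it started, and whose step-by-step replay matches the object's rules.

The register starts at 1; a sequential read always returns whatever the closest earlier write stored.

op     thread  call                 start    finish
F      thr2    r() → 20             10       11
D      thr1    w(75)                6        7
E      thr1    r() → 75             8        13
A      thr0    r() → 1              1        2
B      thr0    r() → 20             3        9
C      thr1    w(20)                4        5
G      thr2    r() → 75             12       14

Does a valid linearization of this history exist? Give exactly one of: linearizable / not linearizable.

not linearizable

through event 10 a valid linearization exists; event 11 (F responding at time 11) ends that
every one of the 3 real-time-consistent orders over 5 completed register ops fails the sequential spec
include/drop combinations of the 1 pending operation (E) were all tried; none helps
one such order, A, B, C, D, F (pending dropped), breaks at step 2 where B r() → 20 is illegal
one such order, A, C, B, D, F (pending dropped), breaks at step 5 where F r() → 20 is illegal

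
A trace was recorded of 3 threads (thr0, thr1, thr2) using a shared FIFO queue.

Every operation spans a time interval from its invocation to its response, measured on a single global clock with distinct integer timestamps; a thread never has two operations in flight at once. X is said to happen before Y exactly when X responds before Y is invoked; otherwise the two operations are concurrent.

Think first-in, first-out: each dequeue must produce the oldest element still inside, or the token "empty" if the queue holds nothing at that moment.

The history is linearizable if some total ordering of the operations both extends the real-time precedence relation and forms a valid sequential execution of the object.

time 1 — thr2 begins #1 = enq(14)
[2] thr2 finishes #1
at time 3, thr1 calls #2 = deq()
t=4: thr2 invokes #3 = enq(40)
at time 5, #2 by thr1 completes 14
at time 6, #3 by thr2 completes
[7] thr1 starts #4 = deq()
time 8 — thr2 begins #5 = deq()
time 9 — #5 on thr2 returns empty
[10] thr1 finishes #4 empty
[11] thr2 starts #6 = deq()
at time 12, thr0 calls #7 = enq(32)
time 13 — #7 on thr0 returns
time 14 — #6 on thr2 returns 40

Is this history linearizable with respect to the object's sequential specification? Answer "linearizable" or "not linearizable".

events 1..9 are fine; event 10 — the response of #4 at time 10 — makes the prefix non-linearizable
all 4 real-time-respecting orders fail — 5 completed FIFO queue operations, no legal replay
sample order #1, #2, #3, #4, #5 stalls at step 4 — #4 deq() → empty has no legal effect
sample order #1, #2, #3, #5, #4 stalls at step 4 — #5 deq() → empty has no legal effect

not linearizable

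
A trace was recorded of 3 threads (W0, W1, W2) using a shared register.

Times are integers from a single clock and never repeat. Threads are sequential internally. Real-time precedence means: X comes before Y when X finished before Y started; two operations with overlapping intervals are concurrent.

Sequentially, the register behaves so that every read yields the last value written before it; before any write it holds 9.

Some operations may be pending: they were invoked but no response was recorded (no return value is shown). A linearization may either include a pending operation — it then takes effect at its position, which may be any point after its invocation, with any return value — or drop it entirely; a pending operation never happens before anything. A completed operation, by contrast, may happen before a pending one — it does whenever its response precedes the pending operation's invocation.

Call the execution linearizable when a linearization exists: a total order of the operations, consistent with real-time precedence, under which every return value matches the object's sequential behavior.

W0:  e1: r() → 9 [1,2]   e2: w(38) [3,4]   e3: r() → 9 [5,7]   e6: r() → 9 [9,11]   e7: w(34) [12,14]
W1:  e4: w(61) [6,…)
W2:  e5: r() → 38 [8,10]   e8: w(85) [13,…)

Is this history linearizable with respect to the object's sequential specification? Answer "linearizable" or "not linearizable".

not linearizable

through event 6 a valid linearization exists; event 7 (e3 responding at time 7) ends that
the sole real-time-consistent order of 3 completed operations fails the register replay
completion choices over the 1 pending operation (e4) were checked; none helps
take e1, e2, e3 (pending dropped): step 3 already fails, because e3 r() → 9 cannot occur there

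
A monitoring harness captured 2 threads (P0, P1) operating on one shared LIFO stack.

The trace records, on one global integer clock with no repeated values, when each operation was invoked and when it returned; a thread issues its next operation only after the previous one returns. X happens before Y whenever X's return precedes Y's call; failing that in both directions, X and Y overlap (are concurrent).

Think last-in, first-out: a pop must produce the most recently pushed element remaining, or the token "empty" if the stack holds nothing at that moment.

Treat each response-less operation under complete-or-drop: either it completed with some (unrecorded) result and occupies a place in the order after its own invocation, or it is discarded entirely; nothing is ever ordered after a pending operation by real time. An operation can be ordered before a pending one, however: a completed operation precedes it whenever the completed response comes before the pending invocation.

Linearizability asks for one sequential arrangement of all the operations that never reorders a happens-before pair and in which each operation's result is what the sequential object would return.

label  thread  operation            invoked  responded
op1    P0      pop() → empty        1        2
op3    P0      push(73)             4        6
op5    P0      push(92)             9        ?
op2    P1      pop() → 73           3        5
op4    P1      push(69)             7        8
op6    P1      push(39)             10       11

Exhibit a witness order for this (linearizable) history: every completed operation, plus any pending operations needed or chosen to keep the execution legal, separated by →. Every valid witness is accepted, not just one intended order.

op1 → op3 → op2 → op4 → op5 → op6

step 1: op1 pop() → empty — stack <>
step 2: op3 push(73) — stack <73>
step 3: op2 pop() → 73 — stack <>
step 4: op4 push(69) — stack <69>
step 5: op5 push(92) (pending, included) — stack <69,92>
step 6: op6 push(39) — stack <69,92,39>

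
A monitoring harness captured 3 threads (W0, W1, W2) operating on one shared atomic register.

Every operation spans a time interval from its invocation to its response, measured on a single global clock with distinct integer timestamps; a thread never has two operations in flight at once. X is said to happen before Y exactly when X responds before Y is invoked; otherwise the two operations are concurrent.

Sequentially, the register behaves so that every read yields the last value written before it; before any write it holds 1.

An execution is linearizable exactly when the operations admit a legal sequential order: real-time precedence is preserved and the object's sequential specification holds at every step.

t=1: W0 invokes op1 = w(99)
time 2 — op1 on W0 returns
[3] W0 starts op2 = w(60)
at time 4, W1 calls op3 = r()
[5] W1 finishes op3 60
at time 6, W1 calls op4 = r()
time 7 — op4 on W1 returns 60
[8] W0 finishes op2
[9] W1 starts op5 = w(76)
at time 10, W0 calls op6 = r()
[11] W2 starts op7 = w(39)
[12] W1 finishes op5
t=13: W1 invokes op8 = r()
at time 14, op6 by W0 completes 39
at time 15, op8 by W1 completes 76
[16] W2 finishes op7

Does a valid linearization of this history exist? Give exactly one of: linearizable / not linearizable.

linearizable

witness order: op1, op2, op3, op4, op5, op8, op7, op6
step 1: op1 w(99) — value 99
step 2: op2 w(60) — value 60
step 3: op3 r() → 60 — value 60
step 4: op4 r() → 60 — value 60
step 5: op5 w(76) — value 76
step 6: op8 r() → 76 — value 76
step 7: op7 w(39) — value 39
step 8: op6 r() → 39 — value 39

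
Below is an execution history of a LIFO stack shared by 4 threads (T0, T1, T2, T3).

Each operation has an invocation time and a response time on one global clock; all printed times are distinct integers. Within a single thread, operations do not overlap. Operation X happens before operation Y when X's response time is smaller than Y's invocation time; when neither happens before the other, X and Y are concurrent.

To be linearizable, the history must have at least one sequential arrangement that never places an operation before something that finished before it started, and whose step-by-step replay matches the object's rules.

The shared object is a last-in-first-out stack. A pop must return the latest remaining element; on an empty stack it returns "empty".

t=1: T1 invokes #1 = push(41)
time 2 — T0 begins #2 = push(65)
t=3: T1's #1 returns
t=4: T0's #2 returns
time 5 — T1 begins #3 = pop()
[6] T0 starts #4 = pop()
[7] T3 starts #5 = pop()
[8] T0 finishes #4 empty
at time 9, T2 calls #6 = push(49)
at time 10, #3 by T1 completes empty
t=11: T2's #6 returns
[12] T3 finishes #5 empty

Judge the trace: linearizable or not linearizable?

not linearizable

already the first 10 events (up to #3's response at time 10) admit no linearization; the first 9 still do
checked exhaustively: 4 real-time-consistent orders of 4 completed operations, zero legal LIFO stack replays
no escape via the 2 pending operations (#5, #6): every completion choice fails
one such order, #1, #2, #3, #4 (pending dropped), breaks at step 3 where #3 pop() → empty is illegal
one such order, #1, #2, #4, #3 (pending dropped), breaks at step 3 where #4 pop() → empty is illegal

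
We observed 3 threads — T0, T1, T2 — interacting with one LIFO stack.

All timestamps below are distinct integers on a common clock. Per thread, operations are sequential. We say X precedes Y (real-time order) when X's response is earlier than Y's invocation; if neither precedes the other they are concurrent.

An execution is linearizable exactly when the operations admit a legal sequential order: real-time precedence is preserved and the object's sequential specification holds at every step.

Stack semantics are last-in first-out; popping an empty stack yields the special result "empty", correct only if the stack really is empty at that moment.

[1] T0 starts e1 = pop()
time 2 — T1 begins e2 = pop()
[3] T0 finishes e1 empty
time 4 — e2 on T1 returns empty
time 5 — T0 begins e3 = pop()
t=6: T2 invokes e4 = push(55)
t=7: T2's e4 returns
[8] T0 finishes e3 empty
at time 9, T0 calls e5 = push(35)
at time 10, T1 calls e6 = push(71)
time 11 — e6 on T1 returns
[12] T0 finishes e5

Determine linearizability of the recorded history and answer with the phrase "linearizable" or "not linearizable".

witness order: e1, e2, e3, e4, e5, e6
after step 1 (e1 pop() → empty): stack <>
after step 2 (e2 pop() → empty): stack <>
after step 3 (e3 pop() → empty): stack <>
after step 4 (e4 push(55)): stack <55>
after step 5 (e5 push(35)): stack <55,35>
after step 6 (e6 push(71)): stack <55,35,71>

linearizable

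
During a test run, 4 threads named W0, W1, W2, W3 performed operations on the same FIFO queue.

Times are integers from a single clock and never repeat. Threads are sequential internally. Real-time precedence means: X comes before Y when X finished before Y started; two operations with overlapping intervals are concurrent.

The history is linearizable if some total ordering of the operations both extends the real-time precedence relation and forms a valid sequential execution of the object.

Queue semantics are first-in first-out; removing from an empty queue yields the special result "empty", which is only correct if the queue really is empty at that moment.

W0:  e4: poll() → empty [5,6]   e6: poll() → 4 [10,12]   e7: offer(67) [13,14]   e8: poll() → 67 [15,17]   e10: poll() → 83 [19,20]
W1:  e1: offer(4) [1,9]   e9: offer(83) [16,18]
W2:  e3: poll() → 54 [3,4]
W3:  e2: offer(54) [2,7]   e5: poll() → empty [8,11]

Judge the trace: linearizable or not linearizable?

linearizable

witness order: e2, e3, e4, e1, e6, e5, e7, e8, e9, e10
1. e2 offer(54), leaving queue <54>
2. e3 poll() → 54, leaving queue <>
3. e4 poll() → empty, leaving queue <>
4. e1 offer(4), leaving queue <4>
5. e6 poll() → 4, leaving queue <>
6. e5 poll() → empty, leaving queue <>
7. e7 offer(67), leaving queue <67>
8. e8 poll() → 67, leaving queue <>
9. e9 offer(83), leaving queue <83>
10. e10 poll() → 83, leaving queue <>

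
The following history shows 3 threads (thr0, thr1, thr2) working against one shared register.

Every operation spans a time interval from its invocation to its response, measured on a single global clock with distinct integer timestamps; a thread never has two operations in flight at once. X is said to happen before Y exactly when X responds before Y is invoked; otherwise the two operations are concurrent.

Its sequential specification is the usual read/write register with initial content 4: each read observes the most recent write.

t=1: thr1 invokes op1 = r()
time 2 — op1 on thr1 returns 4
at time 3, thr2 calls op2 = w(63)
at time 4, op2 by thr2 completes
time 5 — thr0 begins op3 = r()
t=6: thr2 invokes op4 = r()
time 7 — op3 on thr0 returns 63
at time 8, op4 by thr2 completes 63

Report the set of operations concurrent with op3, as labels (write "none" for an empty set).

op3 runs from 5 to 7; window-overlapping ops are concurrent
op1 [1,2]: before
op2 [3,4]: before
op4 [6,8]: concurrent

op4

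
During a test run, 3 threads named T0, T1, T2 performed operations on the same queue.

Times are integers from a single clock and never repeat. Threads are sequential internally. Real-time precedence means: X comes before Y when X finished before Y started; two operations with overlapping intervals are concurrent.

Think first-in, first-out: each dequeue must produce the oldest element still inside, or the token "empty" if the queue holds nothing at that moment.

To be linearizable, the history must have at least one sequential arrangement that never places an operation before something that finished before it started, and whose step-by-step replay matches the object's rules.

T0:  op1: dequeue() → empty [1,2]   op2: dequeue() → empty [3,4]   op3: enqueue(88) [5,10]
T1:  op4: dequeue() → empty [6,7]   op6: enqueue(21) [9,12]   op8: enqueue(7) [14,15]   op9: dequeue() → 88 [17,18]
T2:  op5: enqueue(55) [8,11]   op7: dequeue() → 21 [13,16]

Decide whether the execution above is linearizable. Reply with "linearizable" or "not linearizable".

witness order: op1, op2, op4, op6, op3, op5, op7, op8, op9
after step 1 (op1 dequeue() → empty): queue <>
after step 2 (op2 dequeue() → empty): queue <>
after step 3 (op4 dequeue() → empty): queue <>
after step 4 (op6 enqueue(21)): queue <21>
after step 5 (op3 enqueue(88)): queue <21,88>
after step 6 (op5 enqueue(55)): queue <21,88,55>
after step 7 (op7 dequeue() → 21): queue <88,55>
after step 8 (op8 enqueue(7)): queue <88,55,7>
after step 9 (op9 dequeue() → 88): queue <55,7>

linearizable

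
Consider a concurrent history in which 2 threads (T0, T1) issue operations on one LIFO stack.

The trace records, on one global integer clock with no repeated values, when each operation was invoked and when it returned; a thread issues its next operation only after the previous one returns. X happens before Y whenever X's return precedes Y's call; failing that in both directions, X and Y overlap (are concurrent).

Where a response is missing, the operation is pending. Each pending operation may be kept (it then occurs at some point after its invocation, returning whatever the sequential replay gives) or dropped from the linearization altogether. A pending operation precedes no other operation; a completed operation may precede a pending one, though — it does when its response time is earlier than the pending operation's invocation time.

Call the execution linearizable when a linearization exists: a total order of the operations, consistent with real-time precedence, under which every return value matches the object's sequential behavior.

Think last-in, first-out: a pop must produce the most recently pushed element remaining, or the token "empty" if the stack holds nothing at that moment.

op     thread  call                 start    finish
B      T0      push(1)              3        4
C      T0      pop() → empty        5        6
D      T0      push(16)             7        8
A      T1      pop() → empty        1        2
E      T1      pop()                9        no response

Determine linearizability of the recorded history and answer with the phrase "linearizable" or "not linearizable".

not linearizable

cut after 5 events: linearizable; cut after 6 events (C responds, time 6): not linearizable
exactly one order of the 3 completed ops respects real time; the LIFO stack replay fails
take A, B, C: step 3 already fails, because C pop() → empty cannot occur there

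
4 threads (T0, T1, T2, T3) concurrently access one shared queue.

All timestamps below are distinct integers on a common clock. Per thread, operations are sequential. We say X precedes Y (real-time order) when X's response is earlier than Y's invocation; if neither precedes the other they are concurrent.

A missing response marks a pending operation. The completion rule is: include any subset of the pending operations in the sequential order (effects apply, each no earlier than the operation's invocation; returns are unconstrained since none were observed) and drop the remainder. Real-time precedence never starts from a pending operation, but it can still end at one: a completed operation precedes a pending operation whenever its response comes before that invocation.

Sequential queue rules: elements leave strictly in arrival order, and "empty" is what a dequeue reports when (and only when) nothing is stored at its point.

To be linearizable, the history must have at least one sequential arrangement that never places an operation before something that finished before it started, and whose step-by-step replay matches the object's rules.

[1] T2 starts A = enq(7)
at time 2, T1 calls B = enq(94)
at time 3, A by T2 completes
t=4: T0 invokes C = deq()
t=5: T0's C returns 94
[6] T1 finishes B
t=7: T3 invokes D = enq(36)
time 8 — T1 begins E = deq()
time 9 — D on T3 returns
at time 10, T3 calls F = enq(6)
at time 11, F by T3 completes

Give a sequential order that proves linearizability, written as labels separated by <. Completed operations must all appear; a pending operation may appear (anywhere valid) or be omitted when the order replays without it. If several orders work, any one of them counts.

B < A < C < D < E < F

after step 1 (B enq(94)): queue <94>
after step 2 (A enq(7)): queue <94,7>
after step 3 (C deq() → 94): queue <7>
after step 4 (D enq(36)): queue <7,36>
after step 5 (E deq() (pending, included)): queue <36>
after step 6 (F enq(6)): queue <36,6>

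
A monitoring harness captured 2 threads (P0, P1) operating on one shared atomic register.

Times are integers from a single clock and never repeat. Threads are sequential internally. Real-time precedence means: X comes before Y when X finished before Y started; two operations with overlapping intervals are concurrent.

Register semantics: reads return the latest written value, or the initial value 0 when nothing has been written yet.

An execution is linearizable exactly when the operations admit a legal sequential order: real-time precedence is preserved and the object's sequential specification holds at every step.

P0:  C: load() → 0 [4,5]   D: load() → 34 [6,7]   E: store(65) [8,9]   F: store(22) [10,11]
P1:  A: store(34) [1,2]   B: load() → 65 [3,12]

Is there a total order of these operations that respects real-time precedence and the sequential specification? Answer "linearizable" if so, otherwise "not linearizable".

not linearizable

through event 4 a valid linearization exists; event 5 (C responding at time 5) ends that
a single order respects real time; the 2 completed atomic register operations fail replay along it
every completion of the 1 pending operation (B) was checked; none linearizes
sample order A, C (pending dropped) stalls at step 2 — C load() → 0 has no legal effect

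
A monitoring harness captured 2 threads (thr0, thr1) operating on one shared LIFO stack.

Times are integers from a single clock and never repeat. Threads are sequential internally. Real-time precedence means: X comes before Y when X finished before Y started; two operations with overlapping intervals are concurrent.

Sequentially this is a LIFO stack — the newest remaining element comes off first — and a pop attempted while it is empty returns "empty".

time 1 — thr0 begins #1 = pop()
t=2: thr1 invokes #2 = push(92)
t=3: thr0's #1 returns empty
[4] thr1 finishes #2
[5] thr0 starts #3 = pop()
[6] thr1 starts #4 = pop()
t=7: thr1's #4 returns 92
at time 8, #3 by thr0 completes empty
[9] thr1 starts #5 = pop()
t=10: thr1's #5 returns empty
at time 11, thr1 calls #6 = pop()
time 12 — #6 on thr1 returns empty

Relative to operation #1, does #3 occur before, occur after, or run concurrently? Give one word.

#3 spans [5,8], #1 spans [1,3]
resp(#1)=3 < inv(#3)=5

after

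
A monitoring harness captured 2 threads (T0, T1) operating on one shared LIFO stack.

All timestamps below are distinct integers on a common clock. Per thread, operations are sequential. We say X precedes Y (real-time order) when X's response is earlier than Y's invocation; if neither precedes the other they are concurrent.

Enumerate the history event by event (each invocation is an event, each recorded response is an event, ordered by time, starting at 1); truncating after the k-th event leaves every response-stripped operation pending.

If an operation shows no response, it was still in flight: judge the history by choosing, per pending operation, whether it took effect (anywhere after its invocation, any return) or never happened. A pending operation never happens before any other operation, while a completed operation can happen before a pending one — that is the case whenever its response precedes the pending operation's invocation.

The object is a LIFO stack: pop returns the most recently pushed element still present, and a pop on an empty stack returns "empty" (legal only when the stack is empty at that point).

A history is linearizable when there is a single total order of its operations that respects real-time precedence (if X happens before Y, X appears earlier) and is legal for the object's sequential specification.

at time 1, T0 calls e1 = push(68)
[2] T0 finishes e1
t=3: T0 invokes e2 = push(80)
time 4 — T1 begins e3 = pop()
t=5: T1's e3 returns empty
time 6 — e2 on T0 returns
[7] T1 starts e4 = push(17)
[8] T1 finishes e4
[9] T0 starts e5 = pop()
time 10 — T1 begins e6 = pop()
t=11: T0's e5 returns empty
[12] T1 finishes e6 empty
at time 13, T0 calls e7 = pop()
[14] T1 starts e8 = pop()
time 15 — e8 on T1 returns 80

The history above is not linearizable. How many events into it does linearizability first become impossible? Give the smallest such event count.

events 1..4 are linearizable, e.g. via e1:
after step 1 (e1 push(68)): stack <68>
once event 5 joins (e3's response, time 5), exhaustive search finds no witness
every completion of the 1 pending operation (e2) was checked; none linearizes
e.g. e1, e3 (pending dropped): illegal at step 2, since e3 pop() → empty cannot apply there

5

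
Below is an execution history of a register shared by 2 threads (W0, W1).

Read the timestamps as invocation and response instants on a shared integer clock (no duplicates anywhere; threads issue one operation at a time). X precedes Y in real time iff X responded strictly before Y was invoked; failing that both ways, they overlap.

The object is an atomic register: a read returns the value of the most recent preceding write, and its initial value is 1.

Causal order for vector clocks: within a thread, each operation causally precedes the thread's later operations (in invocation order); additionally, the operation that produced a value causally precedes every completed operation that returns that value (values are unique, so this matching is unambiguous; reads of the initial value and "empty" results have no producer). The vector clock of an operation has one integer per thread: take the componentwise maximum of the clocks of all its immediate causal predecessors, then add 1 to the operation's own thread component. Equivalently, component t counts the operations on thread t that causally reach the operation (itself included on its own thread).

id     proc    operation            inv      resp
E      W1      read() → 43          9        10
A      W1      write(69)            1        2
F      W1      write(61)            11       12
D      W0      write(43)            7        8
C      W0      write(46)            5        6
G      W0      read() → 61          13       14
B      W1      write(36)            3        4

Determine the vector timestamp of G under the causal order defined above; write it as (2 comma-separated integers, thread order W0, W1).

(3, 4)

A, invoked 1, has no incoming edges; only W1's bump applies → (0, 1)
C, invoked 5, has no incoming edges; only W0's bump applies → (1, 0)
B (invocation 3): componentwise max over VC(A)=(0, 1), +1 at W1, giving (0, 2)
D (invocation 7): componentwise max over VC(C)=(1, 0), +1 at W0, giving (2, 0)
E (invocation 9): componentwise max over VC(B)=(0, 2), VC(D)=(2, 0), +1 at W1, giving (2, 3)
F (invocation 11): componentwise max over VC(E)=(2, 3), +1 at W1, giving (2, 4)
G (invocation 13): componentwise max over VC(D)=(2, 0), VC(F)=(2, 4), +1 at W0, giving (3, 4)
target: VC(G) = (3, 4)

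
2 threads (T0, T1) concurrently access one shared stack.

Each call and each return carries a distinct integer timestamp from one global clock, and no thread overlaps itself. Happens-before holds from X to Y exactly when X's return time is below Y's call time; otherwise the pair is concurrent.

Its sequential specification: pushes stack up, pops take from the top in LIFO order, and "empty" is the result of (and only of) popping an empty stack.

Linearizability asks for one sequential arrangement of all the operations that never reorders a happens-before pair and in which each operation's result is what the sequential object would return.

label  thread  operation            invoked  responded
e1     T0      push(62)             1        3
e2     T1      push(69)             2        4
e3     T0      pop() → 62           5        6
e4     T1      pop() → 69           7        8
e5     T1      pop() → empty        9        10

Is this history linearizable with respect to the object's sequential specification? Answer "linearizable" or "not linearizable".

one valid linearization: e2, e1, e3, e4, e5
1. e2 push(69), leaving stack <69>
2. e1 push(62), leaving stack <69,62>
3. e3 pop() → 62, leaving stack <69>
4. e4 pop() → 69, leaving stack <>
5. e5 pop() → empty, leaving stack <>

linearizable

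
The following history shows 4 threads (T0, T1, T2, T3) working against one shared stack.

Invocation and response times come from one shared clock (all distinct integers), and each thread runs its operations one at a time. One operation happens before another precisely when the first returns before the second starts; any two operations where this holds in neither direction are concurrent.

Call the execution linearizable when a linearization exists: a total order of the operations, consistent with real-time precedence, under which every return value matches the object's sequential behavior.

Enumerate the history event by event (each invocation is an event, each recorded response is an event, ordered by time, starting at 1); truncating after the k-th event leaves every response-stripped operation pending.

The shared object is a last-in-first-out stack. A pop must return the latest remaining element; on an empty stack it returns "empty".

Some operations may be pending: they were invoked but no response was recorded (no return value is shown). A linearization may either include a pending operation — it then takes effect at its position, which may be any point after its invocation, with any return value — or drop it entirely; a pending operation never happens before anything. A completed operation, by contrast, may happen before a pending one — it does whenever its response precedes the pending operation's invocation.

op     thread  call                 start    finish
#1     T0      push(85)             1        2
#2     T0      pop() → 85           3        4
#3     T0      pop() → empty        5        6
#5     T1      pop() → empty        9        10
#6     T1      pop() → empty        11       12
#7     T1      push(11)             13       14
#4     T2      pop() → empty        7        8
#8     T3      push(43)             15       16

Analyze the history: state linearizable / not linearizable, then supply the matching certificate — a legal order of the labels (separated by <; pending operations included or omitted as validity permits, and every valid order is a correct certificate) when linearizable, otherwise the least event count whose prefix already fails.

step 1: #1 push(85) — stack <85>
step 2: #2 pop() → 85 — stack <>
step 3: #3 pop() → empty — stack <>
step 4: #4 pop() → empty — stack <>
step 5: #5 pop() → empty — stack <>
step 6: #6 pop() → empty — stack <>
step 7: #7 push(11) — stack <11>
step 8: #8 push(43) — stack <11,43>

linearizable — witness: #1 < #2 < #3 < #4 < #5 < #6 < #7 < #8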